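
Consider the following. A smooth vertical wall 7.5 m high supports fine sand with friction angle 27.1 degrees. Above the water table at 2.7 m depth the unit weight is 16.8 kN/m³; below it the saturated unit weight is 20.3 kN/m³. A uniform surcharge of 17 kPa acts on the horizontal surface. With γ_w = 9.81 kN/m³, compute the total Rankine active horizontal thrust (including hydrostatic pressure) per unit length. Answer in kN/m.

310 kN/m

K_a = tan²(45° − φ/2) = 0.3741.
γ' = 20.3 − 9.81 = 10.49 kN/m³. h₂ = H − d_w = 4.8 m.
σ'_h: at surface K_a·q = 6.359; at WT K_a(q+γd_w) = 23.33; at base K_a(q+γd_w+γ'h₂) = 42.16 kPa.
P₁ = ½(6.359+23.33)×2.7 = 40.07; P₂ = ½(23.33+42.16)×4.8 = 157.2; P_w = ½γ_w h₂² = 113.0.
Total = 40.07+157.2+113.0 = 310.3 kN/m.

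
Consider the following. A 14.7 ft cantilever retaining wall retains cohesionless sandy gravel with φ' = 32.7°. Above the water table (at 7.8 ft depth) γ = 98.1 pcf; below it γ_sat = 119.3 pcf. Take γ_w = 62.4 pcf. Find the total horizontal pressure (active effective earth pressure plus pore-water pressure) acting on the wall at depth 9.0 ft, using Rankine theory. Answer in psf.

K_a = (1 − sin φ)/(1 + sin φ) = 0.2985.
γ' = 119.3 − 62.4 = 56.90 pcf.
Effective vertical stress at 9.0 ft: σ'_v = 98.1×7.8 + 56.90×1.20 = 833.5 psf.
σ'_h = K_a σ'_v = 0.2985 × 833.5 = 248.8 psf; u = γ_w × 1.20 = 74.88 psf.
Total σ_h = 248.8 + 74.88 = 323.7 psf.

324 psf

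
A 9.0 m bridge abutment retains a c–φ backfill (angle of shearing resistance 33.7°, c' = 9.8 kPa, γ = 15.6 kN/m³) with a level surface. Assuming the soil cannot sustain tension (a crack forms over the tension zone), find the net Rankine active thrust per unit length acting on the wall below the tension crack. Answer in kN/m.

K_a = 0.2863; √K_a = 0.5351.
Tension-crack depth z_c = 2c/(γ√K_a) = 2×9.8/(15.6×0.5351) = 2.348 m.
σ_a at base = K_a γ H − 2c√K_a = 0.2863×15.6×9.0 − 2×9.8×0.5351 = 29.71 kPa.
P_a = ½ × 29.71 × (H − z_c) = 0.5×29.71×6.652 = 98.81 kN/m.

98.8 kN/m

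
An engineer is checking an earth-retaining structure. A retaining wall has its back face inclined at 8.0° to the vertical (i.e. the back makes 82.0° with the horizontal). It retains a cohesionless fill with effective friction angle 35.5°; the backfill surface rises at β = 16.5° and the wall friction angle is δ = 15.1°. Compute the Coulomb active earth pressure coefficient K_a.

0.375

K_a = sin²(α+φ) / [sin²α · sin(α−δ) · (1 + √{sin(φ+δ)sin(φ−β) / (sin(α−δ)sin(α+β))})²].
With α = 82.0°, φ = 35.5°, δ = 15.1°, β = 16.5°: K_a = 0.3746.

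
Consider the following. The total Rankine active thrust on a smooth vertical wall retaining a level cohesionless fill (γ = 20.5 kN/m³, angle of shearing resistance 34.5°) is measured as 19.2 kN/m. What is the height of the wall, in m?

2.60 m

K_a = 0.2768. P_a = ½ K_a γ H² ⇒ H = √(2P_a/(K_a γ)).
H = √(2×19.2/(0.2768×20.5)) = 2.601 m.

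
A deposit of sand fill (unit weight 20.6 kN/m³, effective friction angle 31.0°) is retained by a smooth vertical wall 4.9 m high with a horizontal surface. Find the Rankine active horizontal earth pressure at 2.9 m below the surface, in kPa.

19.1 kPa

K_a = (1 − sin φ)/(1 + sin φ) = 0.3201.
σ_h = K_a γ z = 0.3201 × 20.6 × 2.9 = 19.12 kPa.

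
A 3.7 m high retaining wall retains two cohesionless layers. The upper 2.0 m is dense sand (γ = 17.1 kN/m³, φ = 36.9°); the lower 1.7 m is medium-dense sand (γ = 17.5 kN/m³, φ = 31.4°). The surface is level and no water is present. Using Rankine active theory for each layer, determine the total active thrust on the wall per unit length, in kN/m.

34.8 kN/m

K_a1 = tan²(45°−36.9°/2) = 0.2497; K_a2 = tan²(45°−31.4°/2) = 0.3149.
Layer 1: σ at base = K_a1 γ₁ h₁ = 8.539 kPa; P₁ = ½×8.539×2.0 = 8.539.
Layer 2: σ_v at top = γ₁h₁ = 34.20; σ_h top = K_a2×34.20 = 10.77; σ_h base = K_a2×(34.20+17.5×1.7) = 20.14.
P₂ = ½(10.77+20.14)×1.7 = 26.27. Total P_a = 8.539+26.27 = 34.81 kN/m.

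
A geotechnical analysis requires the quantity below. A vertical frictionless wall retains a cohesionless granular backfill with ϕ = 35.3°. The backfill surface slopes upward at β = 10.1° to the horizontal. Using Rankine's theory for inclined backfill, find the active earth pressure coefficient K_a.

K_a = cos β · (cos β − √(cos²β − cos²φ)) / (cos β + √(cos²β − cos²φ)).
cos β = 0.9845, cos φ = 0.8161, √(cos²β − cos²φ) = 0.5506.
K_a = 0.9845 × (0.9845 − 0.5506)/(0.9845 + 0.5506) = 0.2783.

0.278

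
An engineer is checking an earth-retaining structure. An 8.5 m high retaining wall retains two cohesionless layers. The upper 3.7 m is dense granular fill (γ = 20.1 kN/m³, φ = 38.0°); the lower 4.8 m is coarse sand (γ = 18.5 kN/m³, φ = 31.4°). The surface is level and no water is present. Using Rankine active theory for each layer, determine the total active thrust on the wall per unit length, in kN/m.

K_a1 = tan²(45°−38.0°/2) = 0.2379; K_a2 = tan²(45°−31.4°/2) = 0.3149.
Layer 1: σ at base = K_a1 γ₁ h₁ = 17.69 kPa; P₁ = ½×17.69×3.7 = 32.73.
Layer 2: σ_v at top = γ₁h₁ = 74.37; σ_h top = K_a2×74.37 = 23.42; σ_h base = K_a2×(74.37+18.5×4.8) = 51.38.
P₂ = ½(23.42+51.38)×4.8 = 179.5. Total P_a = 32.73+179.5 = 212.3 kN/m.

212 kN/m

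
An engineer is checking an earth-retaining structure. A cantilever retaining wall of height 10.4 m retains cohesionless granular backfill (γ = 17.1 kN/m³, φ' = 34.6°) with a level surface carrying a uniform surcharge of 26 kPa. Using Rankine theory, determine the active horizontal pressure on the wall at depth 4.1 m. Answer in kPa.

26.5 kPa

K_a = (1 − sin φ)/(1 + sin φ) = 0.2756.
σ_v = γz + q = 17.1 × 4.1 + 26 = 96.11 kPa.
σ_h = K_a σ_v = 0.2756 × 96.11 = 26.49 kPa.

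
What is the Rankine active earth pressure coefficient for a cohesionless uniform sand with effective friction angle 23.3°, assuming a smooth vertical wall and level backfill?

0.433

K_a = tan²(45° − φ/2) = tan²(33.35°) = 0.4331.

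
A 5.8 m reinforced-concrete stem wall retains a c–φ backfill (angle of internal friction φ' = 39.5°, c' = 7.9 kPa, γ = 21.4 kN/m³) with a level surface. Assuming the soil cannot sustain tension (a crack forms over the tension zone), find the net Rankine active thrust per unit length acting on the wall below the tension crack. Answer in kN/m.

K_a = 0.2224; √K_a = 0.4716.
Tension-crack depth z_c = 2c/(γ√K_a) = 2×7.9/(21.4×0.4716) = 1.565 m.
σ_a at base = K_a γ H − 2c√K_a = 0.2224×21.4×5.8 − 2×7.9×0.4716 = 20.16 kPa.
P_a = ½ × 20.16 × (H − z_c) = 0.5×20.16×4.235 = 42.68 kN/m.

42.7 kN/m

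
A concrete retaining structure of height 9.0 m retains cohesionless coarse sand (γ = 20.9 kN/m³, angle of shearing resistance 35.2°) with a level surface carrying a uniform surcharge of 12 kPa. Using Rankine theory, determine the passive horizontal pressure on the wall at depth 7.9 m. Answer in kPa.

K_p = (1 + sin φ)/(1 − sin φ) = 3.722.
σ_v = γz + q = 20.9 × 7.9 + 12 = 177.1 kPa.
σ_h = K_p σ_v = 3.722 × 177.1 = 659.2 kPa.

659 kPa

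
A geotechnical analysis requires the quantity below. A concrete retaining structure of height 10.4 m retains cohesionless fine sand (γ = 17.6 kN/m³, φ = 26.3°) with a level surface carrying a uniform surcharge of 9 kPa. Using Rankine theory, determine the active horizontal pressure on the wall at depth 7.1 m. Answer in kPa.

51.7 kPa

K_a = (1 − sin φ)/(1 + sin φ) = 0.3859.
σ_v = γz + q = 17.6 × 7.1 + 9 = 134.0 kPa.
σ_h = K_a σ_v = 0.3859 × 134.0 = 51.70 kPa.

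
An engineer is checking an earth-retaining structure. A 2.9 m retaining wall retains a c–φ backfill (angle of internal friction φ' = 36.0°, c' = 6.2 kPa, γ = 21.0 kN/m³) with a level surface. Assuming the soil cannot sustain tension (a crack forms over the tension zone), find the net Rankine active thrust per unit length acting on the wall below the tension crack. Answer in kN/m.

8.26 kN/m

K_a = 0.2596; √K_a = 0.5095.
Tension-crack depth z_c = 2c/(γ√K_a) = 2×6.2/(21.0×0.5095) = 1.159 m.
σ_a at base = K_a γ H − 2c√K_a = 0.2596×21.0×2.9 − 2×6.2×0.5095 = 9.493 kPa.
P_a = ½ × 9.493 × (H − z_c) = 0.5×9.493×1.741 = 8.264 kN/m.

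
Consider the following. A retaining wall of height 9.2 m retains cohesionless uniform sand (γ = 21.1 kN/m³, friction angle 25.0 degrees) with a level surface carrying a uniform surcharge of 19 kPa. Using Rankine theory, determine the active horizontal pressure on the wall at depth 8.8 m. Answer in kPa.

K_a = (1 − sin φ)/(1 + sin φ) = 0.4059.
σ_v = γz + q = 21.1 × 8.8 + 19 = 204.7 kPa.
σ_h = K_a σ_v = 0.4059 × 204.7 = 83.07 kPa.

83.1 kPa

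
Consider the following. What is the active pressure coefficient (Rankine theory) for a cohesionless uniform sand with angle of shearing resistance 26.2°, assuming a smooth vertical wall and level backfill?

K_a = (1 − sin φ)/(1 + sin φ) = (1 − sin 26.2°)/(1 + sin 26.2°) = 0.3874.

0.387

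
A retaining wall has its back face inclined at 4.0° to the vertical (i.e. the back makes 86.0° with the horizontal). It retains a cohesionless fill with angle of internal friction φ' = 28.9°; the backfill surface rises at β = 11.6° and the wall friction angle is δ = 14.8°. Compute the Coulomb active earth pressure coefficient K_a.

0.405

K_a = sin²(α+φ) / [sin²α · sin(α−δ) · (1 + √{sin(φ+δ)sin(φ−β) / (sin(α−δ)sin(α+β))})²].
With α = 86.0°, φ = 28.9°, δ = 14.8°, β = 11.6°: K_a = 0.4053.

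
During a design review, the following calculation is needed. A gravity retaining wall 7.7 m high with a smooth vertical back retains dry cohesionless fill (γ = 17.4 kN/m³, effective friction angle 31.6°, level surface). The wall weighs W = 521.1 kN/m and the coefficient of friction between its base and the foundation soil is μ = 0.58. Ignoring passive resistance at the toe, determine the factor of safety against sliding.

1.88

K_a = tan²(45° − 31.6°/2) = 0.3123.
P_a = ½K_aγH² = 0.5×0.3123×17.4×7.7² = 161.1 kN/m, acting at H/3 = 2.567 m above the base.
FS_sliding = μW / P_a = 0.58×521.1 / 161.1 = 1.876.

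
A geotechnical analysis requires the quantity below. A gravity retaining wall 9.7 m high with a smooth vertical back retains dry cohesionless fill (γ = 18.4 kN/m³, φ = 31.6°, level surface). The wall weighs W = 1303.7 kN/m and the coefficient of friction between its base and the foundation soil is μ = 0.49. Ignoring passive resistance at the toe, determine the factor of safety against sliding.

K_a = tan²(45° − 31.6°/2) = 0.3123.
P_a = ½K_aγH² = 0.5×0.3123×18.4×9.7² = 270.4 kN/m, acting at H/3 = 3.233 m above the base.
FS_sliding = μW / P_a = 0.49×1303.7 / 270.4 = 2.363.

2.36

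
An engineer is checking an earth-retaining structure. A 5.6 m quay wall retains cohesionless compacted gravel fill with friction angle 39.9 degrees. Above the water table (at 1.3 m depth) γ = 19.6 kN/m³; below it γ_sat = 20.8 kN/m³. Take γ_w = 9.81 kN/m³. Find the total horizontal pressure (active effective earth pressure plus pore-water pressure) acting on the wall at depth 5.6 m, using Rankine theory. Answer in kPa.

K_a = (1 − sin φ)/(1 + sin φ) = 0.2184.
γ' = 20.8 − 9.81 = 10.99 kN/m³.
Effective vertical stress at 5.6 m: σ'_v = 19.6×1.3 + 10.99×4.30 = 72.74 kPa.
σ'_h = K_a σ'_v = 0.2184 × 72.74 = 15.89 kPa; u = γ_w × 4.30 = 42.18 kPa.
Total σ_h = 15.89 + 42.18 = 58.07 kPa.

58.1 kPa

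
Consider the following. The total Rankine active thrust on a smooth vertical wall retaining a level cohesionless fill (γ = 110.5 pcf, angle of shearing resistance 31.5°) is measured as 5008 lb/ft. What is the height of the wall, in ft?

K_a = 0.3136. P_a = ½ K_a γ H² ⇒ H = √(2P_a/(K_a γ)).
H = √(2×5008/(0.3136×110.5)) = 17.00 ft.

17.0 ft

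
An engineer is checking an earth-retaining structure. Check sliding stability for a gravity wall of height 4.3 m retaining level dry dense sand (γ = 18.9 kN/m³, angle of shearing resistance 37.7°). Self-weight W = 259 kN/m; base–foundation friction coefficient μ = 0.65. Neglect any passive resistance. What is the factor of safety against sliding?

K_a = tan²(45° − 37.7°/2) = 0.2411.
P_a = ½K_aγH² = 0.5×0.2411×18.9×4.3² = 42.12 kN/m, acting at H/3 = 1.433 m above the base.
FS_sliding = μW / P_a = 0.65×259 / 42.12 = 3.997.

4.00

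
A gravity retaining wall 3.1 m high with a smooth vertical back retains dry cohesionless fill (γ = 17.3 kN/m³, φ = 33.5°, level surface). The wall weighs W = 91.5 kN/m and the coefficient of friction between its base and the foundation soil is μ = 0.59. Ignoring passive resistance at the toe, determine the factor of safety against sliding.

K_a = tan²(45° − 33.5°/2) = 0.2887.
P_a = ½K_aγH² = 0.5×0.2887×17.3×3.1² = 24.00 kN/m, acting at H/3 = 1.033 m above the base.
FS_sliding = μW / P_a = 0.59×91.5 / 24.00 = 2.249.

2.25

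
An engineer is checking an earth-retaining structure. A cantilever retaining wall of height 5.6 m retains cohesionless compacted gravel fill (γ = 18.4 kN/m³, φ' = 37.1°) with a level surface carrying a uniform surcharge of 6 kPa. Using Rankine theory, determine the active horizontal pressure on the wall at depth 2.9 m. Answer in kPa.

K_a = (1 − sin φ)/(1 + sin φ) = 0.2475.
σ_v = γz + q = 18.4 × 2.9 + 6 = 59.36 kPa.
σ_h = K_a σ_v = 0.2475 × 59.36 = 14.69 kPa.

14.7 kPa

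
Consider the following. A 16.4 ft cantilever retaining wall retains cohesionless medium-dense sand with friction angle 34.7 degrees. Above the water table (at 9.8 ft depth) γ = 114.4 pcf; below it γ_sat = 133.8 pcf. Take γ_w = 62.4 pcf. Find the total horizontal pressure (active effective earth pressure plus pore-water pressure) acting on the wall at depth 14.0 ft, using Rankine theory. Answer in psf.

652 psf

K_a = (1 − sin φ)/(1 + sin φ) = 0.2745.
γ' = 133.8 − 62.4 = 71.40 pcf.
Effective vertical stress at 14.0 ft: σ'_v = 114.4×9.8 + 71.40×4.20 = 1421 psf.
σ'_h = K_a σ'_v = 0.2745 × 1421 = 390.0 psf; u = γ_w × 4.20 = 262.1 psf.
Total σ_h = 390.0 + 262.1 = 652.1 psf.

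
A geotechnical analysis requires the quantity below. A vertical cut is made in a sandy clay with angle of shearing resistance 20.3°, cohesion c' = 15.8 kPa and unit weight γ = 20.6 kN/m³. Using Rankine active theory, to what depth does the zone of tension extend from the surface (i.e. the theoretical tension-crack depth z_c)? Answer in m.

K_a = tan²(45° − 20.3°/2) = 0.4849; √K_a = 0.6963.
The active pressure is zero where K_a γ z = 2c√K_a, so z_c = 2c/(γ√K_a) = 2×15.8/(20.6×0.6963) = 2.203 m.

2.20 m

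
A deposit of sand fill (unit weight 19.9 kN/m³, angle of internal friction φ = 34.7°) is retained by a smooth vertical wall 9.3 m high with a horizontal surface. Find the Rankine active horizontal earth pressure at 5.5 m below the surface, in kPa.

K_a = (1 − sin φ)/(1 + sin φ) = 0.2745.
σ_h = K_a γ z = 0.2745 × 19.9 × 5.5 = 30.04 kPa.

30.0 kPa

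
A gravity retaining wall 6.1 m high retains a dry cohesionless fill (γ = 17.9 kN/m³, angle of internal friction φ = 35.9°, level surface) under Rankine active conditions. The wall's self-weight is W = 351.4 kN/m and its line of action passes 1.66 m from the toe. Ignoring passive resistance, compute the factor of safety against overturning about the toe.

K_a = tan²(45° − 35.9°/2) = 0.2607.
P_a = ½K_aγH² = 0.5×0.2607×17.9×6.1² = 86.83 kN/m, acting at H/3 = 2.033 m above the base.
Overturning moment M_o = P_a × H/3 = 86.83 × 2.033 = 176.6.
Resisting moment M_r = W × 1.66 = 351.4 × 1.66 = 583.3.
FS_overturning = M_r/M_o = 583.3/176.6 = 3.304.

3.30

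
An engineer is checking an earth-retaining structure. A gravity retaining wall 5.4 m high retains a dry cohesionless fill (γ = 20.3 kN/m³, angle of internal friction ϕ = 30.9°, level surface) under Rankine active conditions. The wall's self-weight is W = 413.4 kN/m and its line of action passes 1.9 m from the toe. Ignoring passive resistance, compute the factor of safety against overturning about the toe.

K_a = tan²(45° − 30.9°/2) = 0.3214.
P_a = ½K_aγH² = 0.5×0.3214×20.3×5.4² = 95.13 kN/m, acting at H/3 = 1.800 m above the base.
Overturning moment M_o = P_a × H/3 = 95.13 × 1.800 = 171.2.
Resisting moment M_r = W × 1.9 = 413.4 × 1.9 = 785.5.
FS_overturning = M_r/M_o = 785.5/171.2 = 4.587.

4.59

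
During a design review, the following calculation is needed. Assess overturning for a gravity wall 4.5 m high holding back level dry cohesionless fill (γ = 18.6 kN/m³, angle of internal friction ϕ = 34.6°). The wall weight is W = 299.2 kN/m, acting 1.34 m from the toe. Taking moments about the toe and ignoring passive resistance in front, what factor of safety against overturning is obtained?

K_a = tan²(45° − 34.6°/2) = 0.2756.
P_a = ½K_aγH² = 0.5×0.2756×18.6×4.5² = 51.91 kN/m, acting at H/3 = 1.500 m above the base.
Overturning moment M_o = P_a × H/3 = 51.91 × 1.500 = 77.86.
Resisting moment M_r = W × 1.34 = 299.2 × 1.34 = 400.9.
FS_overturning = M_r/M_o = 400.9/77.86 = 5.149.

5.15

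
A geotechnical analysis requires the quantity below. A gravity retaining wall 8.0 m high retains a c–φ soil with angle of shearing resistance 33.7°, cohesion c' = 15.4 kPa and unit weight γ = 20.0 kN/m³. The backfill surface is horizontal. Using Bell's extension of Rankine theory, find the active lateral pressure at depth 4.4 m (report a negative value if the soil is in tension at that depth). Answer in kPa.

K_a = (1 − sin φ)/(1 + sin φ) = 0.2863.
σ_a = K_a γ z − 2c√K_a = 0.2863×20.0×4.4 − 2×15.4×0.5351 = 8.714 kPa.

8.71 kPa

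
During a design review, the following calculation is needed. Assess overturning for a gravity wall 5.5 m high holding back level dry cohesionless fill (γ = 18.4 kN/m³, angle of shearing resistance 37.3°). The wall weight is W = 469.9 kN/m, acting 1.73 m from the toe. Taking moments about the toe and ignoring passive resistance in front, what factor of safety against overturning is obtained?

K_a = tan²(45° − 37.3°/2) = 0.2453.
P_a = ½K_aγH² = 0.5×0.2453×18.4×5.5² = 68.28 kN/m, acting at H/3 = 1.833 m above the base.
Overturning moment M_o = P_a × H/3 = 68.28 × 1.833 = 125.2.
Resisting moment M_r = W × 1.73 = 469.9 × 1.73 = 812.9.
FS_overturning = M_r/M_o = 812.9/125.2 = 6.494.

6.49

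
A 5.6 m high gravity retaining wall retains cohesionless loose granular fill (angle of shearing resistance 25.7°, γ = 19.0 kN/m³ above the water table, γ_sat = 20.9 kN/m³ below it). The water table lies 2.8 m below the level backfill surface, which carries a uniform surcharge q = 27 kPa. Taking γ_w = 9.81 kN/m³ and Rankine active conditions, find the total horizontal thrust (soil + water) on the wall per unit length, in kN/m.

204 kN/m

K_a = tan²(45° − φ/2) = 0.3950.
γ' = 20.9 − 9.81 = 11.09 kN/m³. h₂ = H − d_w = 2.8 m.
σ'_h: at surface K_a·q = 10.67; at WT K_a(q+γd_w) = 31.68; at base K_a(q+γd_w+γ'h₂) = 43.95 kPa.
P₁ = ½(10.67+31.68)×2.8 = 59.29; P₂ = ½(31.68+43.95)×2.8 = 105.9; P_w = ½γ_w h₂² = 38.46.
Total = 59.29+105.9+38.46 = 203.6 kN/m.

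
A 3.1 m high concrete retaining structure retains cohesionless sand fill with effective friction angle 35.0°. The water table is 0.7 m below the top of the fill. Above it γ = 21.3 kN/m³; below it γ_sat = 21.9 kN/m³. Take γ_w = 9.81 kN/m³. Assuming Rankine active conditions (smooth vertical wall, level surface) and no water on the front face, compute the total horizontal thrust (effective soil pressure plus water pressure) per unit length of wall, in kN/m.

K_a = tan²(45° − φ/2) = 0.2710.
γ' = 21.9 − 9.81 = 12.09 kN/m³. Depth below WT = 2.4 m.
σ'_h at WT = K_a γ d_w = 4.040 kPa; at base = 4.040 + K_a γ' × 2.4 = 11.90 kPa.
P₁ (0–0.7 m) = ½×4.040×0.7 = 1.414. P₂ (0.7–3.1 m) = ½(4.040+11.90)×2.4 = 19.13.
P_w = ½ γ_w h₂² = 0.5×9.81×2.4² = 28.25. Total = 1.414+19.13+28.25 = 48.80 kN/m.

48.8 kN/m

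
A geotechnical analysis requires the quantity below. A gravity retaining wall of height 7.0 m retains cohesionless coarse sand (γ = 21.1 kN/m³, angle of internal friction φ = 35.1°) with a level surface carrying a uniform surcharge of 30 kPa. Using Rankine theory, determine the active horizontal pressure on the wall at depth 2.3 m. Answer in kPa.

K_a = (1 − sin φ)/(1 + sin φ) = 0.2698.
σ_v = γz + q = 21.1 × 2.3 + 30 = 78.53 kPa.
σ_h = K_a σ_v = 0.2698 × 78.53 = 21.19 kPa.

21.2 kPa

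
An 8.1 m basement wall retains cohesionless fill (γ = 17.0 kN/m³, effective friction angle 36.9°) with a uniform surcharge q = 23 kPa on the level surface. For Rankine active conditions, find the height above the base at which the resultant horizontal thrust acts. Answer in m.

3.04 m

K_a = 0.2497.
Triangular part P₁ = ½K_aγH² = 139.2 at H/3 = 2.700 m; rectangular part P₂ = K_a q H = 46.51 at H/2 = 4.050 m.
ȳ = (P₁·2.700 + P₂·4.050)/(P₁+P₂) = 3.038 m.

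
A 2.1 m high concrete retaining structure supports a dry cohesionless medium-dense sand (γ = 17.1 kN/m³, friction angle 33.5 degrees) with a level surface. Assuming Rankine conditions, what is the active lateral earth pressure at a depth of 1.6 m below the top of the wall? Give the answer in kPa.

K_a = (1 − sin φ)/(1 + sin φ) = 0.2887.
σ_h = K_a γ z = 0.2887 × 17.1 × 1.6 = 7.899 kPa.

7.90 kPa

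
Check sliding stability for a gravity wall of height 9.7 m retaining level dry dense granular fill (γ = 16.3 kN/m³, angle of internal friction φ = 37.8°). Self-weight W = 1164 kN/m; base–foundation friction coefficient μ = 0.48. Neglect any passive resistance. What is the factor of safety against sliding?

3.04

K_a = tan²(45° − 37.8°/2) = 0.2400.
P_a = ½K_aγH² = 0.5×0.2400×16.3×9.7² = 184.0 kN/m, acting at H/3 = 3.233 m above the base.
FS_sliding = μW / P_a = 0.48×1164 / 184.0 = 3.036.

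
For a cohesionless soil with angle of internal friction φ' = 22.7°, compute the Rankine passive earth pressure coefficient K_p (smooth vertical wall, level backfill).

K_p = (1 + sin φ)/(1 − sin φ) = tan²(45° + 22.7°/2) = 2.257.

2.26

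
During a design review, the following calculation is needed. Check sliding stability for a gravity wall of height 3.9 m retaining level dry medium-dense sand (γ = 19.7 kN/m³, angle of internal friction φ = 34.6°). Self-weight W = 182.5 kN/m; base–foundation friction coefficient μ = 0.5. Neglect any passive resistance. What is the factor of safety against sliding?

2.21

K_a = tan²(45° − 34.6°/2) = 0.2756.
P_a = ½K_aγH² = 0.5×0.2756×19.7×3.9² = 41.30 kN/m, acting at H/3 = 1.300 m above the base.
FS_sliding = μW / P_a = 0.5×182.5 / 41.30 = 2.210.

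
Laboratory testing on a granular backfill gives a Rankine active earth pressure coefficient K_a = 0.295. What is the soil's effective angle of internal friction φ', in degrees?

33.0°

K_a = tan²(45° − φ/2) ⇒ 45° − φ/2 = arctan(√0.295) = 28.51°.
φ = 2(45° − 28.51°) = 32.98°.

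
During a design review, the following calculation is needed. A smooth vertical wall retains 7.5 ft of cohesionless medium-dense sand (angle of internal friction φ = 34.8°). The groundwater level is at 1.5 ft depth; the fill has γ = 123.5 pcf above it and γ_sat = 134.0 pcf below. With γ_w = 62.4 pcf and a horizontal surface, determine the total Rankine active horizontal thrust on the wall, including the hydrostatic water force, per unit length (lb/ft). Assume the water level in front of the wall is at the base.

K_a = tan²(45° − φ/2) = 0.2733.
γ' = 134.0 − 62.4 = 71.60 pcf. Depth below WT = 6.0 ft.
σ'_h at WT = K_a γ d_w = 50.63 psf; at base = 50.63 + K_a γ' × 6.0 = 168.0 psf.
P₁ (0–1.5 ft) = ½×50.63×1.5 = 37.97. P₂ (1.5–7.5 ft) = ½(50.63+168.0)×6.0 = 656.0.
P_w = ½ γ_w h₂² = 0.5×62.4×6.0² = 1123. Total = 37.97+656.0+1123 = 1817 lb/ft.

1820 lb/ft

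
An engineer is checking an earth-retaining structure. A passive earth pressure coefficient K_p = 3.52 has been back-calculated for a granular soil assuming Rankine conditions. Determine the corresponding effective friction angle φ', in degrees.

K_p = (1+sin φ)/(1−sin φ) ⇒ sin φ = (K_p − 1)/(K_p + 1) = 0.5575.
φ = arcsin(0.5575) = 33.88°.

33.9°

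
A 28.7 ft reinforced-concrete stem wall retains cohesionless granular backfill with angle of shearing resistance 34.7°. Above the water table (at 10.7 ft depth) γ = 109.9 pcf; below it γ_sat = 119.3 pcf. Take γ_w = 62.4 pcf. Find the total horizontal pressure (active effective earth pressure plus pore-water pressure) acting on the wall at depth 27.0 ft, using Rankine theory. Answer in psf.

1590 psf

K_a = (1 − sin φ)/(1 + sin φ) = 0.2745.
γ' = 119.3 − 62.4 = 56.90 pcf.
Effective vertical stress at 27.0 ft: σ'_v = 109.9×10.7 + 56.90×16.3 = 2103 psf.
σ'_h = K_a σ'_v = 0.2745 × 2103 = 577.3 psf; u = γ_w × 16.3 = 1017 psf.
Total σ_h = 577.3 + 1017 = 1594 psf.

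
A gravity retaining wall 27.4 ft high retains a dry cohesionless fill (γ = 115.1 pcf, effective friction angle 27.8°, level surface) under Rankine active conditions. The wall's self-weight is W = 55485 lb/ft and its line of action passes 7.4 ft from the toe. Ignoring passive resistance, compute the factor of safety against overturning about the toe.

2.86

K_a = tan²(45° − 27.8°/2) = 0.3639.
P_a = ½K_aγH² = 0.5×0.3639×115.1×27.4² = 15720 lb/ft, acting at H/3 = 9.133 ft above the base.
Overturning moment M_o = P_a × H/3 = 15720 × 9.133 = 143600.
Resisting moment M_r = W × 7.4 = 55485 × 7.4 = 410600.
FS_overturning = M_r/M_o = 410600/143600 = 2.859.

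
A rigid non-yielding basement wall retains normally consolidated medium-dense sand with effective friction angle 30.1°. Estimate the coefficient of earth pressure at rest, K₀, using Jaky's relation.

K₀ = 1 − sin φ' = 1 − sin 30.1° = 0.4985.

0.498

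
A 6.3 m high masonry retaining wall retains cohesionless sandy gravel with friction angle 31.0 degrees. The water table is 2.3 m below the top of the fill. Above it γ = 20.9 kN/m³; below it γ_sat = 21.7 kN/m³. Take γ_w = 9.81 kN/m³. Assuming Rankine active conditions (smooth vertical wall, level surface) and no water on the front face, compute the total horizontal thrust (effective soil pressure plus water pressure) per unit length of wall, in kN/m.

K_a = tan²(45° − φ/2) = 0.3201.
γ' = 21.7 − 9.81 = 11.89 kN/m³. Depth below WT = 4.0 m.
σ'_h at WT = K_a γ d_w = 15.39 kPa; at base = 15.39 + K_a γ' × 4.0 = 30.61 kPa.
P₁ (0–2.3 m) = ½×15.39×2.3 = 17.70. P₂ (2.3–6.3 m) = ½(15.39+30.61)×4.0 = 92.00.
P_w = ½ γ_w h₂² = 0.5×9.81×4.0² = 78.48. Total = 17.70+92.00+78.48 = 188.2 kN/m.

188 kN/m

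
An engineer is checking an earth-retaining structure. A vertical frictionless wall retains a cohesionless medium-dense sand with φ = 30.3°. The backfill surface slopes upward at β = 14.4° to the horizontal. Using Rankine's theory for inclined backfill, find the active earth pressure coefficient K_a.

0.364

K_a = cos β · (cos β − √(cos²β − cos²φ)) / (cos β + √(cos²β − cos²φ)).
cos β = 0.9686, cos φ = 0.8634, √(cos²β − cos²φ) = 0.4390.
K_a = 0.9686 × (0.9686 − 0.4390)/(0.9686 + 0.4390) = 0.3644.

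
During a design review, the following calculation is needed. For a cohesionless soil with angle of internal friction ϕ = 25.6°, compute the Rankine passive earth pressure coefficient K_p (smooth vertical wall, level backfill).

K_p = (1 + sin φ)/(1 − sin φ) = tan²(45° + 25.6°/2) = 2.522.

2.52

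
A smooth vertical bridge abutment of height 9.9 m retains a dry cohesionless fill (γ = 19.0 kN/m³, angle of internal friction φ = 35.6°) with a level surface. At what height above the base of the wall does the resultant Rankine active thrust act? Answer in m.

3.30 m

K_a = 0.2641.
The pressure distribution is triangular, so the resultant acts at H/3 above the base = 9.9/3 = 3.300 m.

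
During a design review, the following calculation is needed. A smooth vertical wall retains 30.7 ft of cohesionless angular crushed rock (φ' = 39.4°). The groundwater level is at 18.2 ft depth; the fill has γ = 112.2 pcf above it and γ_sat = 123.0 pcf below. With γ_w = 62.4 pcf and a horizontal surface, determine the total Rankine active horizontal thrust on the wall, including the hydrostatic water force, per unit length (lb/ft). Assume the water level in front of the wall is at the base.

K_a = tan²(45° − φ/2) = 0.2234.
γ' = 123.0 − 62.4 = 60.60 pcf. Depth below WT = 12.5 ft.
σ'_h at WT = K_a γ d_w = 456.3 psf; at base = 456.3 + K_a γ' × 12.5 = 625.5 psf.
P₁ (0–18.2 ft) = ½×456.3×18.2 = 4152. P₂ (18.2–30.7 ft) = ½(456.3+625.5)×12.5 = 6761.
P_w = ½ γ_w h₂² = 0.5×62.4×12.5² = 4875. Total = 4152+6761+4875 = 15790 lb/ft.

15800 lb/ft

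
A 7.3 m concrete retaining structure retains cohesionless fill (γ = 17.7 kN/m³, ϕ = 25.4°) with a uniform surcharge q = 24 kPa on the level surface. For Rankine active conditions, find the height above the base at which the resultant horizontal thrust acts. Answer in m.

2.76 m

K_a = 0.3996.
Triangular part P₁ = ½K_aγH² = 188.5 at H/3 = 2.433 m; rectangular part P₂ = K_a q H = 70.02 at H/2 = 3.650 m.
ȳ = (P₁·2.433 + P₂·3.650)/(P₁+P₂) = 2.763 m.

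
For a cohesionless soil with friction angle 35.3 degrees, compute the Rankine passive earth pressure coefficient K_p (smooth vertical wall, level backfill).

K_p = (1 + sin φ)/(1 − sin φ) = tan²(45° + 35.3°/2) = 3.738.

3.74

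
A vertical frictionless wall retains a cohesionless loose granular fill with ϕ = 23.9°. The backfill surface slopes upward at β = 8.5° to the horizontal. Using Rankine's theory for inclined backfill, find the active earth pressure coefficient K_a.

K_a = cos β · (cos β − √(cos²β − cos²φ)) / (cos β + √(cos²β − cos²φ)).
cos β = 0.9890, cos φ = 0.9143, √(cos²β − cos²φ) = 0.3772.
K_a = 0.9890 × (0.9890 − 0.3772)/(0.9890 + 0.3772) = 0.4429.

0.443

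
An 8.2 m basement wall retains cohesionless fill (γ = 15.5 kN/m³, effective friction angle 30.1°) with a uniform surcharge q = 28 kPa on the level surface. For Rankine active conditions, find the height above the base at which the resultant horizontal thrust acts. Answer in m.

3.15 m

K_a = 0.3320.
Triangular part P₁ = ½K_aγH² = 173.0 at H/3 = 2.733 m; rectangular part P₂ = K_a q H = 76.23 at H/2 = 4.100 m.
ȳ = (P₁·2.733 + P₂·4.100)/(P₁+P₂) = 3.151 m.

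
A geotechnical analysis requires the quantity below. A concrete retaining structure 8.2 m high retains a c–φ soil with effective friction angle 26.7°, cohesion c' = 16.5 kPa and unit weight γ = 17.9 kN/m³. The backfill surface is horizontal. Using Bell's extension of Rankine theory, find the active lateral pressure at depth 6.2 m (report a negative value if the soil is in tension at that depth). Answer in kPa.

21.8 kPa

K_a = (1 − sin φ)/(1 + sin φ) = 0.3800.
σ_a = K_a γ z − 2c√K_a = 0.3800×17.9×6.2 − 2×16.5×0.6164 = 21.83 kPa.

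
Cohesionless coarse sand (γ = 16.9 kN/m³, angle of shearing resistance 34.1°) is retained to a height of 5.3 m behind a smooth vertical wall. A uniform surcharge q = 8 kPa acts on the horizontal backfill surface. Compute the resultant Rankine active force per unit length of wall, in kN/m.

K_a = tan²(45° − φ/2) = 0.2815.
Soil triangle: ½ K_a γ H² = 0.5×0.2815×16.9×5.3² = 66.82 kN/m.
Surcharge rectangle: K_a q H = 0.2815×8×5.3 = 11.94 kN/m.
Total = 66.82 + 11.94 = 78.76 kN/m.

78.8 kN/m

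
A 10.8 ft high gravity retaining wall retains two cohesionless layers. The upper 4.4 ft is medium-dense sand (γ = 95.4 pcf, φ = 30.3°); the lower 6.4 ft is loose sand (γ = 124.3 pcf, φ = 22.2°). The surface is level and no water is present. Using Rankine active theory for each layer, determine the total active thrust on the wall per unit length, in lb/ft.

2670 lb/ft

K_a1 = tan²(45°−30.3°/2) = 0.3293; K_a2 = tan²(45°−22.2°/2) = 0.4515.
Layer 1: σ at base = K_a1 γ₁ h₁ = 138.2 psf; P₁ = ½×138.2×4.4 = 304.1.
Layer 2: σ_v at top = γ₁h₁ = 419.8; σ_h top = K_a2×419.8 = 189.5; σ_h base = K_a2×(419.8+124.3×6.4) = 548.8.
P₂ = ½(189.5+548.8)×6.4 = 2363. Total P_a = 304.1+2363 = 2667 lb/ft.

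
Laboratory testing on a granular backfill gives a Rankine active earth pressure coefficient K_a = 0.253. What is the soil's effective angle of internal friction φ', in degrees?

36.6°

K_a = tan²(45° − φ/2) ⇒ 45° − φ/2 = arctan(√0.253) = 26.70°.
φ = 2(45° − 26.70°) = 36.60°.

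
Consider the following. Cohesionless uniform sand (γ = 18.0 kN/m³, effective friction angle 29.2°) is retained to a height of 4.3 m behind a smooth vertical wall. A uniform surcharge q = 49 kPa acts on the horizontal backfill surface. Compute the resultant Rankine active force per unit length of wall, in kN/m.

130 kN/m

K_a = tan²(45° − φ/2) = 0.3442.
Soil triangle: ½ K_a γ H² = 0.5×0.3442×18.0×4.3² = 57.28 kN/m.
Surcharge rectangle: K_a q H = 0.3442×49×4.3 = 72.53 kN/m.
Total = 57.28 + 72.53 = 129.8 kN/m.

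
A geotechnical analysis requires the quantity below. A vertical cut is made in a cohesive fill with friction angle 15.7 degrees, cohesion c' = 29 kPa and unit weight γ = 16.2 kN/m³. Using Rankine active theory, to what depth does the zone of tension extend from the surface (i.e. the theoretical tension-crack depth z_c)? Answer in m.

K_a = tan²(45° − 15.7°/2) = 0.5741; √K_a = 0.7577.
The active pressure is zero where K_a γ z = 2c√K_a, so z_c = 2c/(γ√K_a) = 2×29/(16.2×0.7577) = 4.725 m.

4.73 m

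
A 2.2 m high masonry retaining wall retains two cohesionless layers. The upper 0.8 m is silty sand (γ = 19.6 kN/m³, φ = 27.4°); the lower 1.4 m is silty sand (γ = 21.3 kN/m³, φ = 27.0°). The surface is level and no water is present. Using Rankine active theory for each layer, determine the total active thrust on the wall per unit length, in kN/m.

18.4 kN/m

K_a1 = tan²(45°−27.4°/2) = 0.3697; K_a2 = tan²(45°−27.0°/2) = 0.3755.
Layer 1: σ at base = K_a1 γ₁ h₁ = 5.797 kPa; P₁ = ½×5.797×0.8 = 2.319.
Layer 2: σ_v at top = γ₁h₁ = 15.68; σ_h top = K_a2×15.68 = 5.888; σ_h base = K_a2×(15.68+21.3×1.4) = 17.09.
P₂ = ½(5.888+17.09)×1.4 = 16.08. Total P_a = 2.319+16.08 = 18.40 kN/m.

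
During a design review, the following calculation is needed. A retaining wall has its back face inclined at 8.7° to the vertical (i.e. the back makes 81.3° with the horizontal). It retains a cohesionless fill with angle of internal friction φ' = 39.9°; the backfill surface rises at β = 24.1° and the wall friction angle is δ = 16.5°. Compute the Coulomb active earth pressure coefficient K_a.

0.363

K_a = sin²(α+φ) / [sin²α · sin(α−δ) · (1 + √{sin(φ+δ)sin(φ−β) / (sin(α−δ)sin(α+β))})²].
With α = 81.3°, φ = 39.9°, δ = 16.5°, β = 24.1°: K_a = 0.3630.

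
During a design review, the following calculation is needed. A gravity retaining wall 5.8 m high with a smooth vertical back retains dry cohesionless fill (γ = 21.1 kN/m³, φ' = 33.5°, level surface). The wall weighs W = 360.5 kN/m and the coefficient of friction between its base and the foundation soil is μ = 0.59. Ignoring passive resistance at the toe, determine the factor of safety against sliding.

K_a = tan²(45° − 33.5°/2) = 0.2887.
P_a = ½K_aγH² = 0.5×0.2887×21.1×5.8² = 102.5 kN/m, acting at H/3 = 1.933 m above the base.
FS_sliding = μW / P_a = 0.59×360.5 / 102.5 = 2.076.

2.08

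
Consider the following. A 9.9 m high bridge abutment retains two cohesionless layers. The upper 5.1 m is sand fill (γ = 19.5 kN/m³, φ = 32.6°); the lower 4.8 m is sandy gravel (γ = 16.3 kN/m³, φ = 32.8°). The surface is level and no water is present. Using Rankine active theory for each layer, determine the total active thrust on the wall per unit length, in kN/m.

274 kN/m

K_a1 = tan²(45°−32.6°/2) = 0.2997; K_a2 = tan²(45°−32.8°/2) = 0.2973.
Layer 1: σ at base = K_a1 γ₁ h₁ = 29.81 kPa; P₁ = ½×29.81×5.1 = 76.01.
Layer 2: σ_v at top = γ₁h₁ = 99.45; σ_h top = K_a2×99.45 = 29.56; σ_h base = K_a2×(99.45+16.3×4.8) = 52.82.
P₂ = ½(29.56+52.82)×4.8 = 197.7. Total P_a = 76.01+197.7 = 273.7 kN/m.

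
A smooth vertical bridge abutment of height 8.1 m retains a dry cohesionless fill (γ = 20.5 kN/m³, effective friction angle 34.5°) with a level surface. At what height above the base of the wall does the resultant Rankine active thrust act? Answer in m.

2.70 m

K_a = 0.2768.
The pressure distribution is triangular, so the resultant acts at H/3 above the base = 8.1/3 = 2.700 m.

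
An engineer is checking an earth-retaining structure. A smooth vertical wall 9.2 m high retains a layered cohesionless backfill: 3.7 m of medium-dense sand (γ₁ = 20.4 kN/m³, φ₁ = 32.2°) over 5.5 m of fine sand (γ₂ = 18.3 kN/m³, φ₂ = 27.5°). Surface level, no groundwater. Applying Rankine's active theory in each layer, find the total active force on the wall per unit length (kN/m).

K_a1 = tan²(45°−32.2°/2) = 0.3047; K_a2 = tan²(45°−27.5°/2) = 0.3682.
Layer 1: σ at base = K_a1 γ₁ h₁ = 23.00 kPa; P₁ = ½×23.00×3.7 = 42.55.
Layer 2: σ_v at top = γ₁h₁ = 75.48; σ_h top = K_a2×75.48 = 27.79; σ_h base = K_a2×(75.48+18.3×5.5) = 64.86.
P₂ = ½(27.79+64.86)×5.5 = 254.8. Total P_a = 42.55+254.8 = 297.3 kN/m.

297 kN/m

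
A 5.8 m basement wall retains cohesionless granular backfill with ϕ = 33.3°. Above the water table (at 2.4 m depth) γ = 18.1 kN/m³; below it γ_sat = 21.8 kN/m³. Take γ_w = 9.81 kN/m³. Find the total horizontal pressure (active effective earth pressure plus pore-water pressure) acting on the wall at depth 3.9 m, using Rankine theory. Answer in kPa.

K_a = (1 − sin φ)/(1 + sin φ) = 0.2911.
γ' = 21.8 − 9.81 = 11.99 kN/m³.
Effective vertical stress at 3.9 m: σ'_v = 18.1×2.4 + 11.99×1.50 = 61.43 kPa.
σ'_h = K_a σ'_v = 0.2911 × 61.43 = 17.88 kPa; u = γ_w × 1.50 = 14.71 kPa.
Total σ_h = 17.88 + 14.71 = 32.60 kPa.

32.6 kPa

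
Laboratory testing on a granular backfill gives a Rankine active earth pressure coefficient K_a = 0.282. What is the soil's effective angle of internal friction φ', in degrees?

K_a = tan²(45° − φ/2) ⇒ 45° − φ/2 = arctan(√0.282) = 27.97°.
φ = 2(45° − 27.97°) = 34.06°.

34.1°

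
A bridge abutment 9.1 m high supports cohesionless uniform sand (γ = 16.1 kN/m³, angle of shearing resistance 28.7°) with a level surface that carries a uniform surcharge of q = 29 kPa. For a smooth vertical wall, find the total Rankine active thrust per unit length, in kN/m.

K_a = tan²(45° − φ/2) = 0.3511.
Soil triangle: ½ K_a γ H² = 0.5×0.3511×16.1×9.1² = 234.1 kN/m.
Surcharge rectangle: K_a q H = 0.3511×29×9.1 = 92.67 kN/m.
Total = 234.1 + 92.67 = 326.7 kN/m.

327 kN/m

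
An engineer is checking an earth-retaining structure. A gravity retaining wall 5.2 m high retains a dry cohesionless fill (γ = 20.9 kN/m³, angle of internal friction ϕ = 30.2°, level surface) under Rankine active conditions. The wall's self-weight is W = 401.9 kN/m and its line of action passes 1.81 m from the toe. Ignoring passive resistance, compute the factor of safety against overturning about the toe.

4.49

K_a = tan²(45° − 30.2°/2) = 0.3307.
P_a = ½K_aγH² = 0.5×0.3307×20.9×5.2² = 93.43 kN/m, acting at H/3 = 1.733 m above the base.
Overturning moment M_o = P_a × H/3 = 93.43 × 1.733 = 161.9.
Resisting moment M_r = W × 1.81 = 401.9 × 1.81 = 727.4.
FS_overturning = M_r/M_o = 727.4/161.9 = 4.492.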